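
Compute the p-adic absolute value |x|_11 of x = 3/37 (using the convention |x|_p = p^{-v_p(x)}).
|3/37|_11 = 1

Step 1 — compute v_11(x) by factoring powers of 11 out of the numerator and denominator: v_11(3/37) = 0. Step 2 — apply |x|_p = p^{-v_p(x)} = 11^{0} = 1.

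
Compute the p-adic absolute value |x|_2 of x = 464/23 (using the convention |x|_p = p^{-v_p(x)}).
|464/23|_2 = 1/16

Step 1 — compute v_2(x) by factoring powers of 2 out of the numerator and denominator: v_2(464/23) = 4. Step 2 — apply |x|_p = p^{-v_p(x)} = 2^{-4} = 1/16.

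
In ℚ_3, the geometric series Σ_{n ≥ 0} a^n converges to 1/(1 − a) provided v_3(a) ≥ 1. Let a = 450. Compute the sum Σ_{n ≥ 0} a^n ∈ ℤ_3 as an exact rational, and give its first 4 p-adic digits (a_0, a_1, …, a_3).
Σ a^n = 1/(1 − a) = -1/449;  first 4 digits = (1, 0, 2, 1)

v_3(a) = 2 ≥ 1, so the series converges in ℤ_3 to 1/(1 − a) = 1/(1 − 450) = -1/449. Expand this rational in ℤ_3: compute digits iteratively via d_i = x_i mod 3, x_{i+1} = (x_i − d_i)/3. The first 4 digits are (1, 0, 2, 1).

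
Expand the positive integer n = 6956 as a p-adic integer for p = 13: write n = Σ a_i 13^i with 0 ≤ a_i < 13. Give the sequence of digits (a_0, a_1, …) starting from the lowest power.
(a_0, a_1, …) = (1, 2, 2, 3)

Repeated division by 13 gives the digits low-to-high: 6956 = 1 + 2·13^1 + 2·13^2 + 3·13^3. Digit sequence: (1, 2, 2, 3).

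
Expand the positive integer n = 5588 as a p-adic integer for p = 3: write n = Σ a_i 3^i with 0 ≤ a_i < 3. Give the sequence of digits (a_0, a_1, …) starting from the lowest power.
(a_0, a_1, …) = (2, 2, 2, 2, 2, 1, 1, 2)

Repeated division by 3 gives the digits low-to-high: 5588 = 2 + 2·3^1 + 2·3^2 + 2·3^3 + 2·3^4 + 1·3^5 + 1·3^6 + 2·3^7. Digit sequence: (2, 2, 2, 2, 2, 1, 1, 2).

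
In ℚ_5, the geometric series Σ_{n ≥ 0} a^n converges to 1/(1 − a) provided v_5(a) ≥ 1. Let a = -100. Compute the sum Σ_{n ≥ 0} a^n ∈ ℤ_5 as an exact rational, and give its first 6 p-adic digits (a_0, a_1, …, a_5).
Σ a^n = 1/(1 − a) = 1/101;  first 6 digits = (1, 0, 1, 4, 0, 3)

v_5(a) = 2 ≥ 1, so the series converges in ℤ_5 to 1/(1 − a) = 1/(1 − (-100)) = 1/101. Expand this rational in ℤ_5: compute digits iteratively via d_i = x_i mod 5, x_{i+1} = (x_i − d_i)/5. The first 6 digits are (1, 0, 1, 4, 0, 3).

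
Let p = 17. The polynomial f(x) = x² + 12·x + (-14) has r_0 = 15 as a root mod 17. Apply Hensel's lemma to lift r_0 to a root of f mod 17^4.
r_3 = 32587 (mod 83521)

Hensel: r_{i+1} = r_i − f(r_i)·(f′(r_i))^{-1} mod 17^{i+2}, f′(x) = 2x + 12. Iterate:
  r_0 = 15 (mod 17)
  r_1 = 219 (mod 289)
  r_2 = 3109 (mod 4913)
  r_3 = 32587 (mod 83521)
Final: r = 32587 satisfies f(r) ≡ 0 mod 17^4.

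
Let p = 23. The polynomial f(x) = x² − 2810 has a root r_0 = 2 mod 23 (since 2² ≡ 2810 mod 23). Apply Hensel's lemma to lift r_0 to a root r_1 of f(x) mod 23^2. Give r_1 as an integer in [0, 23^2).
r_1 = 439 (mod 529)

Hensel's recurrence: r_{i+1} = r_i − f(r_i)·(f′(r_i))^{-1} mod 23^{i+2}, with f′(x) = 2x. Iterate:
  r_0 = 2 (mod 23)
  r_1 = 439 (mod 529)
Final: r_1 = 439, and one checks f(r_1) ≡ 0 mod 23^2.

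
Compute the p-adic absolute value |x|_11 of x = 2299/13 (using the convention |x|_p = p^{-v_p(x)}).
|2299/13|_11 = 1/121

Step 1 — compute v_11(x) by factoring powers of 11 out of the numerator and denominator: v_11(2299/13) = 2. Step 2 — apply |x|_p = p^{-v_p(x)} = 11^{-2} = 1/121.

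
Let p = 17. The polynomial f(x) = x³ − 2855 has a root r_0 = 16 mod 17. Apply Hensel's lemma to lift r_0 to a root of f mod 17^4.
r_3 = 37654 (mod 83521)

Hensel: r_{i+1} = r_i − f(r_i)/f′(r_i) mod 17^{i+2}, where f′(x) = 3x². Iterate:
  r_0 = 16 (mod 17)
  r_1 = 84 (mod 289)
  r_2 = 3263 (mod 4913)
  r_3 = 37654 (mod 83521)
Final: r = 37654 with f(r) ≡ 0 mod 17^4.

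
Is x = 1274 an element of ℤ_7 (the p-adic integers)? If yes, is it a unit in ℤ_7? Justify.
x ∈ ℤ_7 but not a unit; v_7(x) = 2 > 0

ℤ_7 = {x ∈ ℚ_7 : v_7(x) ≥ 0} and ℤ_7^× = {x ∈ ℤ_7 : v_7(x) = 0}. Here v_7(1274) = v_7(num) − v_7(den) = 2; compare against these criteria.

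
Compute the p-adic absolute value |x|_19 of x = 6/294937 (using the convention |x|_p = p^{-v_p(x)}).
|6/294937|_19 = 6859

Step 1 — compute v_19(x) by factoring powers of 19 out of the numerator and denominator: v_19(6/294937) = -3. Step 2 — apply |x|_p = p^{-v_p(x)} = 19^{3} = 6859.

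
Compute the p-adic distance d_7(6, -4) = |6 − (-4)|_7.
d_7(6, -4) = 1

Step 1 — x − y = 6 − (-4) = 10. Step 2 — v_7(10) = 0 (factor: 10 = (7^0 · 10); the sign does not affect v_p). Step 3 — |x − y|_7 = 7^{0} = 1.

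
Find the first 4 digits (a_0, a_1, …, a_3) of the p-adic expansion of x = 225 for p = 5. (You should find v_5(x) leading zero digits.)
(a_0, …, a_3) = (0, 0, 4, 1)

v_5(225) = 2, so a_0 = ... = a_1 = 0. Factor out: x = 5^2 · u with u = 9 a unit in ℤ_5. Expand u iteratively via a_{v+i} = u_i mod 5, u_{i+1} = (u_i − a_{v+i})/5:
  u_0 = 9;  a_2 = 4;  u_1 = (u_0 − 4)/5 = 1
  u_1 = 1;  a_3 = 1;  u_2 = (u_1 − 1)/5 = 0
Digits: (0, 0, 4, 1).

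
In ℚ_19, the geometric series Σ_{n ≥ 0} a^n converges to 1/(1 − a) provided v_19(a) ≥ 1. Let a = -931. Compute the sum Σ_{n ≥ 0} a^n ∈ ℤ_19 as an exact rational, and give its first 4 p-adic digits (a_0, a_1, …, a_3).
Σ a^n = 1/(1 − a) = 1/932;  first 4 digits = (1, 8, 4, 11)

v_19(a) = 1 ≥ 1, so the series converges in ℤ_19 to 1/(1 − a) = 1/(1 − (-931)) = 1/932. Expand this rational in ℤ_19: compute digits iteratively via d_i = x_i mod 19, x_{i+1} = (x_i − d_i)/19. The first 4 digits are (1, 8, 4, 11).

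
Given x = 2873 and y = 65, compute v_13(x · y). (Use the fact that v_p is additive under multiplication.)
v_13(186745) = 3

v_p(x) = 2 (factor: 2873 = 13^2 · 17); v_p(y) = 1 (factor: 65 = 13^1 · 5). Additivity: v_p(xy) = v_p(x) + v_p(y) = 2 + 1 = 3. (Direct check: xy = 186745 = 13^3 · (85).)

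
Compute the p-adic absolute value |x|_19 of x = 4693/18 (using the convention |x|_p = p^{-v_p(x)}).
|4693/18|_19 = 1/361

Step 1 — compute v_19(x) by factoring powers of 19 out of the numerator and denominator: v_19(4693/18) = 2. Step 2 — apply |x|_p = p^{-v_p(x)} = 19^{-2} = 1/361.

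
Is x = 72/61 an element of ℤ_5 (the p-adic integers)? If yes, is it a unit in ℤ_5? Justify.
x ∈ ℤ_5^× (unit); v_5(x) = 0

ℤ_5 = {x ∈ ℚ_5 : v_5(x) ≥ 0} and ℤ_5^× = {x ∈ ℤ_5 : v_5(x) = 0}. Here v_5(72/61) = v_5(num) − v_5(den) = 0; compare against these criteria.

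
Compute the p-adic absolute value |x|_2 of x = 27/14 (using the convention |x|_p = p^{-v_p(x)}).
|27/14|_2 = 2

Step 1 — compute v_2(x) by factoring powers of 2 out of the numerator and denominator: v_2(27/14) = -1. Step 2 — apply |x|_p = p^{-v_p(x)} = 2^{1} = 2.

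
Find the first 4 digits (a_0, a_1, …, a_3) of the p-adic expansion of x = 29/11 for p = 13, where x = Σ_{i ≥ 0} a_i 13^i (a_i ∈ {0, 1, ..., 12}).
(a_0, …, a_3) = (5, 1, 7, 3)

v_13(29/11) = 0 (numerator and denominator both coprime to 13), so x ∈ ℤ_13^×. Compute digits iteratively via a_i = x_i mod 13, x_{i+1} = (x_i − a_i)/13, with x_0 = x:
  x_0 = 29/11;  a_0 = 5;  x_1 = (x_0 − 5)/13 = -2/11
  x_1 = -2/11;  a_1 = 1;  x_2 = (x_1 − 1)/13 = -1/11
  x_2 = -1/11;  a_2 = 7;  x_3 = (x_2 − 7)/13 = -6/11
  x_3 = -6/11;  a_3 = 3;  x_4 = (x_3 − 3)/13 = -3/11
Digits: (5, 1, 7, 3).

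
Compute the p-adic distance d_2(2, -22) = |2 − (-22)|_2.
d_2(2, -22) = 1/8

Step 1 — x − y = 2 − (-22) = 24. Step 2 — v_2(24) = 3 (factor: 24 = (2^3 · 3); the sign does not affect v_p). Step 3 — |x − y|_2 = 2^{-3} = 1/8.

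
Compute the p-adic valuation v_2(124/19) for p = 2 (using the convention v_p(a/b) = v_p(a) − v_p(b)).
v_2(124/19) = 2

Factor powers of 2 from the numerator and denominator of the reduced fraction: 124 = 2^2 · 31 and 19 = 2^0 · 19. Apply v_p(a/b) = v_p(a) − v_p(b): v_2(124/19) = 2 − 0 = 2.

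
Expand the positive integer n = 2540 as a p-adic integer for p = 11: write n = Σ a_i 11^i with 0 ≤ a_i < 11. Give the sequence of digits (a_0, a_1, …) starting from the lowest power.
(a_0, a_1, …) = (10, 10, 9, 1)

Repeated division by 11 gives the digits low-to-high: 2540 = 10 + 10·11^1 + 9·11^2 + 1·11^3. Digit sequence: (10, 10, 9, 1).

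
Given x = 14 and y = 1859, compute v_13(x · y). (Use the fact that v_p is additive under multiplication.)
v_13(26026) = 2

v_p(x) = 0 (factor: 14 = 13^0 · 14); v_p(y) = 2 (factor: 1859 = 13^2 · 11). Additivity: v_p(xy) = v_p(x) + v_p(y) = 0 + 2 = 2. (Direct check: xy = 26026 = 13^2 · (154).)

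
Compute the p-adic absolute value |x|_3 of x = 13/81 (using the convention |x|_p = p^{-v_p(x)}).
|13/81|_3 = 81

Step 1 — compute v_3(x) by factoring powers of 3 out of the numerator and denominator: v_3(13/81) = -4. Step 2 — apply |x|_p = p^{-v_p(x)} = 3^{4} = 81.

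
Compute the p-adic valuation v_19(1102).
v_19(1102) = 1

v_19(n) is the largest exponent k such that 19^k divides n. Factor out: 1102 = 19^1 · 58. (Sign doesn't affect v_p.) So v_19(1102) = 1.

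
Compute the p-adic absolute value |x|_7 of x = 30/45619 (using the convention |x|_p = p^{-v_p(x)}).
|30/45619|_7 = 2401

Step 1 — compute v_7(x) by factoring powers of 7 out of the numerator and denominator: v_7(30/45619) = -4. Step 2 — apply |x|_p = p^{-v_p(x)} = 7^{4} = 2401.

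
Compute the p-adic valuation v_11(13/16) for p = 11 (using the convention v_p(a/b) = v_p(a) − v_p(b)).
v_11(13/16) = 0

Factor powers of 11 from the numerator and denominator of the reduced fraction: 13 = 11^0 · 13 and 16 = 11^0 · 16. Apply v_p(a/b) = v_p(a) − v_p(b): v_11(13/16) = 0 − 0 = 0.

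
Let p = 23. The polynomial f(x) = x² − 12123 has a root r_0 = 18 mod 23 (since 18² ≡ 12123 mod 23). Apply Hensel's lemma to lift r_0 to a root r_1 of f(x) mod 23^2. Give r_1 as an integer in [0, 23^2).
r_1 = 478 (mod 529)

Hensel's recurrence: r_{i+1} = r_i − f(r_i)·(f′(r_i))^{-1} mod 23^{i+2}, with f′(x) = 2x. Iterate:
  r_0 = 18 (mod 23)
  r_1 = 478 (mod 529)
Final: r_1 = 478, and one checks f(r_1) ≡ 0 mod 23^2.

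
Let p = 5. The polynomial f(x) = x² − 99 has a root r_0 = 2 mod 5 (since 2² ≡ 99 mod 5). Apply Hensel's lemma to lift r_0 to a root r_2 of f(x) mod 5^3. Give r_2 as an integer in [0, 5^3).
r_2 = 82 (mod 125)

Hensel's recurrence: r_{i+1} = r_i − f(r_i)·(f′(r_i))^{-1} mod 5^{i+2}, with f′(x) = 2x. Iterate:
  r_0 = 2 (mod 5)
  r_1 = 7 (mod 25)
  r_2 = 82 (mod 125)
Final: r_2 = 82, and one checks f(r_2) ≡ 0 mod 5^3.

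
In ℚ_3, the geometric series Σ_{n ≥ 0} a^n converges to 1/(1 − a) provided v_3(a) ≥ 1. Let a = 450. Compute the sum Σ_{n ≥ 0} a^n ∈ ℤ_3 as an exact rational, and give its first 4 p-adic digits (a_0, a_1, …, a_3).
Σ a^n = 1/(1 − a) = -1/449;  first 4 digits = (1, 0, 2, 1)

v_3(a) = 2 ≥ 1, so the series converges in ℤ_3 to 1/(1 − a) = 1/(1 − 450) = -1/449. Expand this rational in ℤ_3: compute digits iteratively via d_i = x_i mod 3, x_{i+1} = (x_i − d_i)/3. The first 4 digits are (1, 0, 2, 1).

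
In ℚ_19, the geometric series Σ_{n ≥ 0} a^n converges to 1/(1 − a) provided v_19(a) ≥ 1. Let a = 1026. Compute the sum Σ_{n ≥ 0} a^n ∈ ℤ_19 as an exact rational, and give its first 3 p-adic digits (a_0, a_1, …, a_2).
Σ a^n = 1/(1 − a) = -1/1025;  first 3 digits = (1, 16, 11)

v_19(a) = 1 ≥ 1, so the series converges in ℤ_19 to 1/(1 − a) = 1/(1 − 1026) = -1/1025. Expand this rational in ℤ_19: compute digits iteratively via d_i = x_i mod 19, x_{i+1} = (x_i − d_i)/19. The first 3 digits are (1, 16, 11).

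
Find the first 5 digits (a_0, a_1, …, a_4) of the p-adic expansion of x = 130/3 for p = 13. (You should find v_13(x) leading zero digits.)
(a_0, …, a_4) = (0, 12, 8, 8, 8)

v_13(130/3) = 1, so a_0 = ... = a_0 = 0. Factor out: x = 13^1 · u with u = 10/3 a unit in ℤ_13. Expand u iteratively via a_{v+i} = u_i mod 13, u_{i+1} = (u_i − a_{v+i})/13:
  u_0 = 10/3;  a_1 = 12;  u_1 = (u_0 − 12)/13 = -2/3
  u_1 = -2/3;  a_2 = 8;  u_2 = (u_1 − 8)/13 = -2/3
  u_2 = -2/3;  a_3 = 8;  u_3 = (u_2 − 8)/13 = -2/3
  u_3 = -2/3;  a_4 = 8;  u_4 = (u_3 − 8)/13 = -2/3
Digits: (0, 12, 8, 8, 8).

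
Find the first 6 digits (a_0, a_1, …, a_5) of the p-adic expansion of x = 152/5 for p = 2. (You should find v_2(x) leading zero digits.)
(a_0, …, a_5) = (0, 0, 0, 1, 1, 1)

v_2(152/5) = 3, so a_0 = ... = a_2 = 0. Factor out: x = 2^3 · u with u = 19/5 a unit in ℤ_2. Expand u iteratively via a_{v+i} = u_i mod 2, u_{i+1} = (u_i − a_{v+i})/2:
  u_0 = 19/5;  a_3 = 1;  u_1 = (u_0 − 1)/2 = 7/5
  u_1 = 7/5;  a_4 = 1;  u_2 = (u_1 − 1)/2 = 1/5
  u_2 = 1/5;  a_5 = 1;  u_3 = (u_2 − 1)/2 = -2/5
Digits: (0, 0, 0, 1, 1, 1).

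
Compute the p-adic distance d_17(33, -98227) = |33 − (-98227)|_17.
d_17(33, -98227) = 1/4913

Step 1 — x − y = 33 − (-98227) = 98260. Step 2 — v_17(98260) = 3 (factor: 98260 = (17^3 · 20); the sign does not affect v_p). Step 3 — |x − y|_17 = 17^{-3} = 1/4913.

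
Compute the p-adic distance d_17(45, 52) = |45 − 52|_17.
d_17(45, 52) = 1

Step 1 — x − y = 45 − 52 = -7. Step 2 — v_17(-7) = 0 (factor: -7 = −(17^0 · 7); the sign does not affect v_p). Step 3 — |x − y|_17 = 17^{0} = 1.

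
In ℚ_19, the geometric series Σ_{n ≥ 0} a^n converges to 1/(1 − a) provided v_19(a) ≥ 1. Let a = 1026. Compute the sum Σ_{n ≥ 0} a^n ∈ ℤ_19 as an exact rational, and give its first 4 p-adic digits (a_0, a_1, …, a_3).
Σ a^n = 1/(1 − a) = -1/1025;  first 4 digits = (1, 16, 11, 12)

v_19(a) = 1 ≥ 1, so the series converges in ℤ_19 to 1/(1 − a) = 1/(1 − 1026) = -1/1025. Expand this rational in ℤ_19: compute digits iteratively via d_i = x_i mod 19, x_{i+1} = (x_i − d_i)/19. The first 4 digits are (1, 16, 11, 12).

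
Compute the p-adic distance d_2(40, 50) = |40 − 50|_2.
d_2(40, 50) = 1/2

Step 1 — x − y = 40 − 50 = -10. Step 2 — v_2(-10) = 1 (factor: -10 = −(2^1 · 5); the sign does not affect v_p). Step 3 — |x − y|_2 = 2^{-1} = 1/2.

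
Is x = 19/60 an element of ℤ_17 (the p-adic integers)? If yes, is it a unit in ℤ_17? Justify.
x ∈ ℤ_17^× (unit); v_17(x) = 0

ℤ_17 = {x ∈ ℚ_17 : v_17(x) ≥ 0} and ℤ_17^× = {x ∈ ℤ_17 : v_17(x) = 0}. Here v_17(19/60) = v_17(num) − v_17(den) = 0; compare against these criteria.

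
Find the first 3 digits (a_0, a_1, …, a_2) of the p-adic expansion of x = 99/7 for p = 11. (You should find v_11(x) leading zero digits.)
(a_0, …, a_2) = (0, 6, 9)

v_11(99/7) = 1, so a_0 = ... = a_0 = 0. Factor out: x = 11^1 · u with u = 9/7 a unit in ℤ_11. Expand u iteratively via a_{v+i} = u_i mod 11, u_{i+1} = (u_i − a_{v+i})/11:
  u_0 = 9/7;  a_1 = 6;  u_1 = (u_0 − 6)/11 = -3/7
  u_1 = -3/7;  a_2 = 9;  u_2 = (u_1 − 9)/11 = -6/7
Digits: (0, 6, 9).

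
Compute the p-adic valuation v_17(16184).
v_17(16184) = 2

v_17(n) is the largest exponent k such that 17^k divides n. Factor out: 16184 = 17^2 · 56. (Sign doesn't affect v_p.) So v_17(16184) = 2.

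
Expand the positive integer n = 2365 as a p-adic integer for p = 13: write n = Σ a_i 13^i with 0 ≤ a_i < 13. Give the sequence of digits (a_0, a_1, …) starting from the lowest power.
(a_0, a_1, …) = (12, 12, 0, 1)

Repeated division by 13 gives the digits low-to-high: 2365 = 12 + 12·13^1 + 1·13^3. Digit sequence: (12, 12, 0, 1).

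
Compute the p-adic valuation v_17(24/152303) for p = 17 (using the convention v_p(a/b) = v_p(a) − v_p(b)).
v_17(24/152303) = -3

Factor powers of 17 from the numerator and denominator of the reduced fraction: 24 = 17^0 · 24 and 152303 = 17^3 · 31. Apply v_p(a/b) = v_p(a) − v_p(b): v_17(24/152303) = 0 − 3 = -3.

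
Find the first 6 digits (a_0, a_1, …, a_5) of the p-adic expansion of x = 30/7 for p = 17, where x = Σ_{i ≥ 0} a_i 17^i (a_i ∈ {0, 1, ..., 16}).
(a_0, …, a_5) = (14, 14, 4, 7, 2, 12)

v_17(30/7) = 0 (numerator and denominator both coprime to 17), so x ∈ ℤ_17^×. Compute digits iteratively via a_i = x_i mod 17, x_{i+1} = (x_i − a_i)/17, with x_0 = x:
  x_0 = 30/7;  a_0 = 14;  x_1 = (x_0 − 14)/17 = -4/7
  x_1 = -4/7;  a_1 = 14;  x_2 = (x_1 − 14)/17 = -6/7
  x_2 = -6/7;  a_2 = 4;  x_3 = (x_2 − 4)/17 = -2/7
  x_3 = -2/7;  a_3 = 7;  x_4 = (x_3 − 7)/17 = -3/7
  x_4 = -3/7;  a_4 = 2;  x_5 = (x_4 − 2)/17 = -1/7
  x_5 = -1/7;  a_5 = 12;  x_6 = (x_5 − 12)/17 = -5/7
Digits: (14, 14, 4, 7, 2, 12).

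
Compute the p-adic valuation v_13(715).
v_13(715) = 1

v_13(n) is the largest exponent k such that 13^k divides n. Factor out: 715 = 13^1 · 55. (Sign doesn't affect v_p.) So v_13(715) = 1.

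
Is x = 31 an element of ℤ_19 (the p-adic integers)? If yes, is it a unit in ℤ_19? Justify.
x ∈ ℤ_19^× (unit); v_19(x) = 0

ℤ_19 = {x ∈ ℚ_19 : v_19(x) ≥ 0} and ℤ_19^× = {x ∈ ℤ_19 : v_19(x) = 0}. Here v_19(31) = v_19(num) − v_19(den) = 0; compare against these criteria.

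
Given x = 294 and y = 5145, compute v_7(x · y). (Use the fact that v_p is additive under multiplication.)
v_7(1512630) = 5

v_p(x) = 2 (factor: 294 = 7^2 · 6); v_p(y) = 3 (factor: 5145 = 7^3 · 15). Additivity: v_p(xy) = v_p(x) + v_p(y) = 2 + 3 = 5. (Direct check: xy = 1512630 = 7^5 · (90).)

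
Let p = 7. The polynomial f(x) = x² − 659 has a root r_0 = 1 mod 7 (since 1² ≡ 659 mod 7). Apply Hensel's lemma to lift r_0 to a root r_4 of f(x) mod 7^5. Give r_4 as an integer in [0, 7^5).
r_4 = 13266 (mod 16807)

Hensel's recurrence: r_{i+1} = r_i − f(r_i)·(f′(r_i))^{-1} mod 7^{i+2}, with f′(x) = 2x. Iterate:
  r_0 = 1 (mod 7)
  r_1 = 36 (mod 49)
  r_2 = 232 (mod 343)
  r_3 = 1261 (mod 2401)
  r_4 = 13266 (mod 16807)
Final: r_4 = 13266, and one checks f(r_4) ≡ 0 mod 7^5.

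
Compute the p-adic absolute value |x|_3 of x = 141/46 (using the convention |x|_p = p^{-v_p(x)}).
|141/46|_3 = 1/3

Step 1 — compute v_3(x) by factoring powers of 3 out of the numerator and denominator: v_3(141/46) = 1. Step 2 — apply |x|_p = p^{-v_p(x)} = 3^{-1} = 1/3.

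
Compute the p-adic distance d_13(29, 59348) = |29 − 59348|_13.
d_13(29, 59348) = 1/2197

Step 1 — x − y = 29 − 59348 = -59319. Step 2 — v_13(-59319) = 3 (factor: -59319 = −(13^3 · 27); the sign does not affect v_p). Step 3 — |x − y|_13 = 13^{-3} = 1/2197.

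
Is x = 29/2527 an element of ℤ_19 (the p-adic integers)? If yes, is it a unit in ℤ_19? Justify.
x ∉ ℤ_19 (v_19(x) = -2 < 0)

ℤ_19 = {x ∈ ℚ_19 : v_19(x) ≥ 0} and ℤ_19^× = {x ∈ ℤ_19 : v_19(x) = 0}. Here v_19(29/2527) = v_19(num) − v_19(den) = -2; compare against these criteria.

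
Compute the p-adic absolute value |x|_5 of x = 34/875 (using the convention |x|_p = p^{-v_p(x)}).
|34/875|_5 = 125

Step 1 — compute v_5(x) by factoring powers of 5 out of the numerator and denominator: v_5(34/875) = -3. Step 2 — apply |x|_p = p^{-v_p(x)} = 5^{3} = 125.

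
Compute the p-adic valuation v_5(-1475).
v_5(-1475) = 2

v_5(n) is the largest exponent k such that 5^k divides n. Factor out: -1475 = -5^2 · 59. (Sign doesn't affect v_p.) So v_5(-1475) = 2.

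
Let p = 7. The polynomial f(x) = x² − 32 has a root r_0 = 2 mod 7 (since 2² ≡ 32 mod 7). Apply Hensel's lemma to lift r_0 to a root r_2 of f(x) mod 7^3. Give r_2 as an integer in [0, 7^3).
r_2 = 254 (mod 343)

Hensel's recurrence: r_{i+1} = r_i − f(r_i)·(f′(r_i))^{-1} mod 7^{i+2}, with f′(x) = 2x. Iterate:
  r_0 = 2 (mod 7)
  r_1 = 9 (mod 49)
  r_2 = 254 (mod 343)
Final: r_2 = 254, and one checks f(r_2) ≡ 0 mod 7^3.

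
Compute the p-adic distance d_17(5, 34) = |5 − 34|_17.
d_17(5, 34) = 1

Step 1 — x − y = 5 − 34 = -29. Step 2 — v_17(-29) = 0 (factor: -29 = −(17^0 · 29); the sign does not affect v_p). Step 3 — |x − y|_17 = 17^{0} = 1.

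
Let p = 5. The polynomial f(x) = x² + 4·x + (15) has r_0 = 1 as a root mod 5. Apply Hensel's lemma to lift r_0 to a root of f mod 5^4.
r_3 = 431 (mod 625)

Hensel: r_{i+1} = r_i − f(r_i)·(f′(r_i))^{-1} mod 5^{i+2}, f′(x) = 2x + 4. Iterate:
  r_0 = 1 (mod 5)
  r_1 = 6 (mod 25)
  r_2 = 56 (mod 125)
  r_3 = 431 (mod 625)
Final: r = 431 satisfies f(r) ≡ 0 mod 5^4.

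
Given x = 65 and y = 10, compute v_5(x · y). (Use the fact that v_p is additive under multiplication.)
v_5(650) = 2

v_p(x) = 1 (factor: 65 = 5^1 · 13); v_p(y) = 1 (factor: 10 = 5^1 · 2). Additivity: v_p(xy) = v_p(x) + v_p(y) = 1 + 1 = 2. (Direct check: xy = 650 = 5^2 · (26).)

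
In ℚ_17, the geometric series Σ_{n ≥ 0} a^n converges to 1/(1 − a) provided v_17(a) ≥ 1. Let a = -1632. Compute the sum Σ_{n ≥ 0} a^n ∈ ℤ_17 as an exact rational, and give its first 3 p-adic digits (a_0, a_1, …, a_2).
Σ a^n = 1/(1 − a) = 1/1633;  first 3 digits = (1, 6, 13)

v_17(a) = 1 ≥ 1, so the series converges in ℤ_17 to 1/(1 − a) = 1/(1 − (-1632)) = 1/1633. Expand this rational in ℤ_17: compute digits iteratively via d_i = x_i mod 17, x_{i+1} = (x_i − d_i)/17. The first 3 digits are (1, 6, 13).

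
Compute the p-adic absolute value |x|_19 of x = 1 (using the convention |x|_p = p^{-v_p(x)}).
|1|_19 = 1

Step 1 — compute v_19(x) by factoring powers of 19 out of the numerator and denominator: v_19(1) = 0. Step 2 — apply |x|_p = p^{-v_p(x)} = 19^{0} = 1.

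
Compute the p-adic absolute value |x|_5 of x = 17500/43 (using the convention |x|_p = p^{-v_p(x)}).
|17500/43|_5 = 1/625

Step 1 — compute v_5(x) by factoring powers of 5 out of the numerator and denominator: v_5(17500/43) = 4. Step 2 — apply |x|_p = p^{-v_p(x)} = 5^{-4} = 1/625.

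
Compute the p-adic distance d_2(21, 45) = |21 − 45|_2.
d_2(21, 45) = 1/8

Step 1 — x − y = 21 − 45 = -24. Step 2 — v_2(-24) = 3 (factor: -24 = −(2^3 · 3); the sign does not affect v_p). Step 3 — |x − y|_2 = 2^{-3} = 1/8.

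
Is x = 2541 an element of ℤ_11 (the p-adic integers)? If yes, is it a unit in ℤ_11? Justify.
x ∈ ℤ_11 but not a unit; v_11(x) = 2 > 0

ℤ_11 = {x ∈ ℚ_11 : v_11(x) ≥ 0} and ℤ_11^× = {x ∈ ℤ_11 : v_11(x) = 0}. Here v_11(2541) = v_11(num) − v_11(den) = 2; compare against these criteria.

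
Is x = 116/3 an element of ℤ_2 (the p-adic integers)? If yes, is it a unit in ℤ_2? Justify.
x ∈ ℤ_2 but not a unit; v_2(x) = 2 > 0

ℤ_2 = {x ∈ ℚ_2 : v_2(x) ≥ 0} and ℤ_2^× = {x ∈ ℤ_2 : v_2(x) = 0}. Here v_2(116/3) = v_2(num) − v_2(den) = 2; compare against these criteria.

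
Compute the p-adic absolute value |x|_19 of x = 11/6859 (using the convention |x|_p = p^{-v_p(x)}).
|11/6859|_19 = 6859

Step 1 — compute v_19(x) by factoring powers of 19 out of the numerator and denominator: v_19(11/6859) = -3. Step 2 — apply |x|_p = p^{-v_p(x)} = 19^{3} = 6859.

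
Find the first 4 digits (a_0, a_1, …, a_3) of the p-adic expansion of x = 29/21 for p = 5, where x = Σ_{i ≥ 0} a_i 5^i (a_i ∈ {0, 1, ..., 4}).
(a_0, …, a_3) = (4, 4, 1, 2)

v_5(29/21) = 0 (numerator and denominator both coprime to 5), so x ∈ ℤ_5^×. Compute digits iteratively via a_i = x_i mod 5, x_{i+1} = (x_i − a_i)/5, with x_0 = x:
  x_0 = 29/21;  a_0 = 4;  x_1 = (x_0 − 4)/5 = -11/21
  x_1 = -11/21;  a_1 = 4;  x_2 = (x_1 − 4)/5 = -19/21
  x_2 = -19/21;  a_2 = 1;  x_3 = (x_2 − 1)/5 = -8/21
  x_3 = -8/21;  a_3 = 2;  x_4 = (x_3 − 2)/5 = -10/21
Digits: (4, 4, 1, 2).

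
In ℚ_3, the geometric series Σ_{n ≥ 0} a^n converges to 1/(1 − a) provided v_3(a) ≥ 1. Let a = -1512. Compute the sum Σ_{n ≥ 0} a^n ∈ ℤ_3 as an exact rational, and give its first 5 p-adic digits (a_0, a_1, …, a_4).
Σ a^n = 1/(1 − a) = 1/1513;  first 5 digits = (1, 0, 0, 1, 2)

v_3(a) = 3 ≥ 1, so the series converges in ℤ_3 to 1/(1 − a) = 1/(1 − (-1512)) = 1/1513. Expand this rational in ℤ_3: compute digits iteratively via d_i = x_i mod 3, x_{i+1} = (x_i − d_i)/3. The first 5 digits are (1, 0, 0, 1, 2).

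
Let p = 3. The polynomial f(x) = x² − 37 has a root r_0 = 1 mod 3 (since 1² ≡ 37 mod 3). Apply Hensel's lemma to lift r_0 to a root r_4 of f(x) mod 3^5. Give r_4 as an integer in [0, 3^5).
r_4 = 100 (mod 243)

Hensel's recurrence: r_{i+1} = r_i − f(r_i)·(f′(r_i))^{-1} mod 3^{i+2}, with f′(x) = 2x. Iterate:
  r_0 = 1 (mod 3)
  r_1 = 1 (mod 9)
  r_2 = 19 (mod 27)
  r_3 = 19 (mod 81)
  r_4 = 100 (mod 243)
Final: r_4 = 100, and one checks f(r_4) ≡ 0 mod 3^5.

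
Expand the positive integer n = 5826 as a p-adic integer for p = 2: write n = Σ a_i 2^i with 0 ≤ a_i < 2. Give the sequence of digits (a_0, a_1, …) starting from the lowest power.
(a_0, a_1, …) = (0, 1, 0, 0, 0, 0, 1, 1, 0, 1, 1, 0, 1)

Repeated division by 2 gives the digits low-to-high: 5826 = 1·2^1 + 1·2^6 + 1·2^7 + 1·2^9 + 1·2^10 + 1·2^12. Digit sequence: (0, 1, 0, 0, 0, 0, 1, 1, 0, 1, 1, 0, 1).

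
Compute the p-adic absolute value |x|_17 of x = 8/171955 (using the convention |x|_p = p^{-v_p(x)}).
|8/171955|_17 = 4913

Step 1 — compute v_17(x) by factoring powers of 17 out of the numerator and denominator: v_17(8/171955) = -3. Step 2 — apply |x|_p = p^{-v_p(x)} = 17^{3} = 4913.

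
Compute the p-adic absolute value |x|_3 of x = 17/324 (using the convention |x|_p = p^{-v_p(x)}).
|17/324|_3 = 81

Step 1 — compute v_3(x) by factoring powers of 3 out of the numerator and denominator: v_3(17/324) = -4. Step 2 — apply |x|_p = p^{-v_p(x)} = 3^{4} = 81.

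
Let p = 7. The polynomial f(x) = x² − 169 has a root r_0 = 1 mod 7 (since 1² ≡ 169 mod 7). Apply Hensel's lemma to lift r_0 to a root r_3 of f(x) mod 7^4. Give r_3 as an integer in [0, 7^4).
r_3 = 2388 (mod 2401)

Hensel's recurrence: r_{i+1} = r_i − f(r_i)·(f′(r_i))^{-1} mod 7^{i+2}, with f′(x) = 2x. Iterate:
  r_0 = 1 (mod 7)
  r_1 = 36 (mod 49)
  r_2 = 330 (mod 343)
  r_3 = 2388 (mod 2401)
Final: r_3 = 2388, and one checks f(r_3) ≡ 0 mod 7^4.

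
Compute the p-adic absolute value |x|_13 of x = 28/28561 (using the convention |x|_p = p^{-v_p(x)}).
|28/28561|_13 = 28561

Step 1 — compute v_13(x) by factoring powers of 13 out of the numerator and denominator: v_13(28/28561) = -4. Step 2 — apply |x|_p = p^{-v_p(x)} = 13^{4} = 28561.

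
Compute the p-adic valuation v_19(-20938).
v_19(-20938) = 2

v_19(n) is the largest exponent k such that 19^k divides n. Factor out: -20938 = -19^2 · 58. (Sign doesn't affect v_p.) So v_19(-20938) = 2.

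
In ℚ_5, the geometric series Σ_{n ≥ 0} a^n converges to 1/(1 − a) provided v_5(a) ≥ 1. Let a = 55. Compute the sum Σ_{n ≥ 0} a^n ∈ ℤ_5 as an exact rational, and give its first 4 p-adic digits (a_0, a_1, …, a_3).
Σ a^n = 1/(1 − a) = -1/54;  first 4 digits = (1, 1, 3, 0)

v_5(a) = 1 ≥ 1, so the series converges in ℤ_5 to 1/(1 − a) = 1/(1 − 55) = -1/54. Expand this rational in ℤ_5: compute digits iteratively via d_i = x_i mod 5, x_{i+1} = (x_i − d_i)/5. The first 4 digits are (1, 1, 3, 0).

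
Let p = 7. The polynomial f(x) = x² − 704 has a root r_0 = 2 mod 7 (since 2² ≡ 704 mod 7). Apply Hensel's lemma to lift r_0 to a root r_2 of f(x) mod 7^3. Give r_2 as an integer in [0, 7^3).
r_2 = 324 (mod 343)

Hensel's recurrence: r_{i+1} = r_i − f(r_i)·(f′(r_i))^{-1} mod 7^{i+2}, with f′(x) = 2x. Iterate:
  r_0 = 2 (mod 7)
  r_1 = 30 (mod 49)
  r_2 = 324 (mod 343)
Final: r_2 = 324, and one checks f(r_2) ≡ 0 mod 7^3.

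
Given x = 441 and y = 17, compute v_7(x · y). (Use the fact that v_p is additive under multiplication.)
v_7(7497) = 2

v_p(x) = 2 (factor: 441 = 7^2 · 9); v_p(y) = 0 (factor: 17 = 7^0 · 17). Additivity: v_p(xy) = v_p(x) + v_p(y) = 2 + 0 = 2. (Direct check: xy = 7497 = 7^2 · (153).)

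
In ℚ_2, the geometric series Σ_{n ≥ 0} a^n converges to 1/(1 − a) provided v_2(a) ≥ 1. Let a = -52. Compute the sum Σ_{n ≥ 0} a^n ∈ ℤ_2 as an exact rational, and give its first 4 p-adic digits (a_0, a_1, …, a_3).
Σ a^n = 1/(1 − a) = 1/53;  first 4 digits = (1, 0, 1, 1)

v_2(a) = 2 ≥ 1, so the series converges in ℤ_2 to 1/(1 − a) = 1/(1 − (-52)) = 1/53. Expand this rational in ℤ_2: compute digits iteratively via d_i = x_i mod 2, x_{i+1} = (x_i − d_i)/2. The first 4 digits are (1, 0, 1, 1).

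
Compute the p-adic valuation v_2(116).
v_2(116) = 2

v_2(n) is the largest exponent k such that 2^k divides n. Factor out: 116 = 2^2 · 29. (Sign doesn't affect v_p.) So v_2(116) = 2.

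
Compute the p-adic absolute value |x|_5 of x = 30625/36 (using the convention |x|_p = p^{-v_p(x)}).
|30625/36|_5 = 1/625

Step 1 — compute v_5(x) by factoring powers of 5 out of the numerator and denominator: v_5(30625/36) = 4. Step 2 — apply |x|_p = p^{-v_p(x)} = 5^{-4} = 1/625.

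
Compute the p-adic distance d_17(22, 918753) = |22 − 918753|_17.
d_17(22, 918753) = 1/83521

Step 1 — x − y = 22 − 918753 = -918731. Step 2 — v_17(-918731) = 4 (factor: -918731 = −(17^4 · 11); the sign does not affect v_p). Step 3 — |x − y|_17 = 17^{-4} = 1/83521.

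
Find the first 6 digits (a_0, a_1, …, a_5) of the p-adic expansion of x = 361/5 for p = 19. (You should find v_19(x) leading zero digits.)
(a_0, …, a_5) = (0, 0, 4, 15, 3, 15)

v_19(361/5) = 2, so a_0 = ... = a_1 = 0. Factor out: x = 19^2 · u with u = 1/5 a unit in ℤ_19. Expand u iteratively via a_{v+i} = u_i mod 19, u_{i+1} = (u_i − a_{v+i})/19:
  u_0 = 1/5;  a_2 = 4;  u_1 = (u_0 − 4)/19 = -1/5
  u_1 = -1/5;  a_3 = 15;  u_2 = (u_1 − 15)/19 = -4/5
  u_2 = -4/5;  a_4 = 3;  u_3 = (u_2 − 3)/19 = -1/5
  u_3 = -1/5;  a_5 = 15;  u_4 = (u_3 − 15)/19 = -4/5
Digits: (0, 0, 4, 15, 3, 15).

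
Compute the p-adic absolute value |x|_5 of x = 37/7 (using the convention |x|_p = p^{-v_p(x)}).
|37/7|_5 = 1

Step 1 — compute v_5(x) by factoring powers of 5 out of the numerator and denominator: v_5(37/7) = 0. Step 2 — apply |x|_p = p^{-v_p(x)} = 5^{0} = 1.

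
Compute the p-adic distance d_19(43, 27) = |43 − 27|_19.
d_19(43, 27) = 1

Step 1 — x − y = 43 − 27 = 16. Step 2 — v_19(16) = 0 (factor: 16 = (19^0 · 16); the sign does not affect v_p). Step 3 — |x − y|_19 = 19^{0} = 1.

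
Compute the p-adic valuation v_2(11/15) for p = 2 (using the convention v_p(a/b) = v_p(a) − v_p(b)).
v_2(11/15) = 0

Factor powers of 2 from the numerator and denominator of the reduced fraction: 11 = 2^0 · 11 and 15 = 2^0 · 15. Apply v_p(a/b) = v_p(a) − v_p(b): v_2(11/15) = 0 − 0 = 0.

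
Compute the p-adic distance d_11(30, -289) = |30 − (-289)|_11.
d_11(30, -289) = 1/11

Step 1 — x − y = 30 − (-289) = 319. Step 2 — v_11(319) = 1 (factor: 319 = (11^1 · 29); the sign does not affect v_p). Step 3 — |x − y|_11 = 11^{-1} = 1/11.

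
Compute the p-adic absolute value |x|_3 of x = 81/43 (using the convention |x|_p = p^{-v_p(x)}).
|81/43|_3 = 1/81

Step 1 — compute v_3(x) by factoring powers of 3 out of the numerator and denominator: v_3(81/43) = 4. Step 2 — apply |x|_p = p^{-v_p(x)} = 3^{-4} = 1/81.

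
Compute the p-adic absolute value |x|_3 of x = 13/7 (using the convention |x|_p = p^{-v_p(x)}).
|13/7|_3 = 1

Step 1 — compute v_3(x) by factoring powers of 3 out of the numerator and denominator: v_3(13/7) = 0. Step 2 — apply |x|_p = p^{-v_p(x)} = 3^{0} = 1.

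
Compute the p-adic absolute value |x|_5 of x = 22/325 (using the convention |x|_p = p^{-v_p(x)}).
|22/325|_5 = 25

Step 1 — compute v_5(x) by factoring powers of 5 out of the numerator and denominator: v_5(22/325) = -2. Step 2 — apply |x|_p = p^{-v_p(x)} = 5^{2} = 25.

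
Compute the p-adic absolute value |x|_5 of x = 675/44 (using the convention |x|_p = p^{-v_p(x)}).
|675/44|_5 = 1/25

Step 1 — compute v_5(x) by factoring powers of 5 out of the numerator and denominator: v_5(675/44) = 2. Step 2 — apply |x|_p = p^{-v_p(x)} = 5^{-2} = 1/25.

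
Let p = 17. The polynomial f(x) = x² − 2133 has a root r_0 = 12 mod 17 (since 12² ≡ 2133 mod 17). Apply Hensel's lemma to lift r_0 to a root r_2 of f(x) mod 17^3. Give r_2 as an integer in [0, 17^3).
r_2 = 3599 (mod 4913)

Hensel's recurrence: r_{i+1} = r_i − f(r_i)·(f′(r_i))^{-1} mod 17^{i+2}, with f′(x) = 2x. Iterate:
  r_0 = 12 (mod 17)
  r_1 = 131 (mod 289)
  r_2 = 3599 (mod 4913)
Final: r_2 = 3599, and one checks f(r_2) ≡ 0 mod 17^3.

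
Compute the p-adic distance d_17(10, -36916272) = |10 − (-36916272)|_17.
d_17(10, -36916272) = 1/1419857

Step 1 — x − y = 10 − (-36916272) = 36916282. Step 2 — v_17(36916282) = 5 (factor: 36916282 = (17^5 · 26); the sign does not affect v_p). Step 3 — |x − y|_17 = 17^{-5} = 1/1419857.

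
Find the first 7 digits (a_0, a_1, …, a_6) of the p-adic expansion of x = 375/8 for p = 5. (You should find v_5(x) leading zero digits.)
(a_0, …, a_6) = (0, 0, 0, 1, 3, 0, 3)

v_5(375/8) = 3, so a_0 = ... = a_2 = 0. Factor out: x = 5^3 · u with u = 3/8 a unit in ℤ_5. Expand u iteratively via a_{v+i} = u_i mod 5, u_{i+1} = (u_i − a_{v+i})/5:
  u_0 = 3/8;  a_3 = 1;  u_1 = (u_0 − 1)/5 = -1/8
  u_1 = -1/8;  a_4 = 3;  u_2 = (u_1 − 3)/5 = -5/8
  u_2 = -5/8;  a_5 = 0;  u_3 = (u_2 − 0)/5 = -1/8
  u_3 = -1/8;  a_6 = 3;  u_4 = (u_3 − 3)/5 = -5/8
Digits: (0, 0, 0, 1, 3, 0, 3).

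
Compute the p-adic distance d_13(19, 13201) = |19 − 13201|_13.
d_13(19, 13201) = 1/2197

Step 1 — x − y = 19 − 13201 = -13182. Step 2 — v_13(-13182) = 3 (factor: -13182 = −(13^3 · 6); the sign does not affect v_p). Step 3 — |x − y|_13 = 13^{-3} = 1/2197.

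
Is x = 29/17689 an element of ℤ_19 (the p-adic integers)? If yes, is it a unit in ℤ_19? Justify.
x ∉ ℤ_19 (v_19(x) = -2 < 0)

ℤ_19 = {x ∈ ℚ_19 : v_19(x) ≥ 0} and ℤ_19^× = {x ∈ ℤ_19 : v_19(x) = 0}. Here v_19(29/17689) = v_19(num) − v_19(den) = -2; compare against these criteria.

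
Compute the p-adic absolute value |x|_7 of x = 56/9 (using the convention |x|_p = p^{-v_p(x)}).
|56/9|_7 = 1/7

Step 1 — compute v_7(x) by factoring powers of 7 out of the numerator and denominator: v_7(56/9) = 1. Step 2 — apply |x|_p = p^{-v_p(x)} = 7^{-1} = 1/7.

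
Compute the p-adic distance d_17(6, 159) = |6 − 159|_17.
d_17(6, 159) = 1/17

Step 1 — x − y = 6 − 159 = -153. Step 2 — v_17(-153) = 1 (factor: -153 = −(17^1 · 9); the sign does not affect v_p). Step 3 — |x − y|_17 = 17^{-1} = 1/17.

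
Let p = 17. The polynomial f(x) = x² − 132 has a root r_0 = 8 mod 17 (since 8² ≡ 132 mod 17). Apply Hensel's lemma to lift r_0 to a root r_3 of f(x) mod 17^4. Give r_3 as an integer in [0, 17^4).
r_3 = 8321 (mod 83521)

Hensel's recurrence: r_{i+1} = r_i − f(r_i)·(f′(r_i))^{-1} mod 17^{i+2}, with f′(x) = 2x. Iterate:
  r_0 = 8 (mod 17)
  r_1 = 229 (mod 289)
  r_2 = 3408 (mod 4913)
  r_3 = 8321 (mod 83521)
Final: r_3 = 8321, and one checks f(r_3) ≡ 0 mod 17^4.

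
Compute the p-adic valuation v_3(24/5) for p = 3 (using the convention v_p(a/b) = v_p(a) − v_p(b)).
v_3(24/5) = 1

Factor powers of 3 from the numerator and denominator of the reduced fraction: 24 = 3^1 · 8 and 5 = 3^0 · 5. Apply v_p(a/b) = v_p(a) − v_p(b): v_3(24/5) = 1 − 0 = 1.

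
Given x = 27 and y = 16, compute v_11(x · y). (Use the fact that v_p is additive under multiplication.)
v_11(432) = 0

v_p(x) = 0 (factor: 27 = 11^0 · 27); v_p(y) = 0 (factor: 16 = 11^0 · 16). Additivity: v_p(xy) = v_p(x) + v_p(y) = 0 + 0 = 0. (Direct check: xy = 432 = 11^0 · (432).)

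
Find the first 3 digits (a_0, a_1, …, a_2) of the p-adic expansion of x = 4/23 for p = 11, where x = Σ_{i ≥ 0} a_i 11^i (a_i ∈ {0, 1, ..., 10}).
(a_0, …, a_2) = (4, 3, 4)

v_11(4/23) = 0 (numerator and denominator both coprime to 11), so x ∈ ℤ_11^×. Compute digits iteratively via a_i = x_i mod 11, x_{i+1} = (x_i − a_i)/11, with x_0 = x:
  x_0 = 4/23;  a_0 = 4;  x_1 = (x_0 − 4)/11 = -8/23
  x_1 = -8/23;  a_1 = 3;  x_2 = (x_1 − 3)/11 = -7/23
  x_2 = -7/23;  a_2 = 4;  x_3 = (x_2 − 4)/11 = -9/23
Digits: (4, 3, 4).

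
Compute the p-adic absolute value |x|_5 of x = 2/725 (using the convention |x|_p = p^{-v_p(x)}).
|2/725|_5 = 25

Step 1 — compute v_5(x) by factoring powers of 5 out of the numerator and denominator: v_5(2/725) = -2. Step 2 — apply |x|_p = p^{-v_p(x)} = 5^{2} = 25.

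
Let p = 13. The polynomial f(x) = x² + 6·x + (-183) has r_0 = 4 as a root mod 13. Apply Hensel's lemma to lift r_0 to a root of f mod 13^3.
r_2 = 2006 (mod 2197)

Hensel: r_{i+1} = r_i − f(r_i)·(f′(r_i))^{-1} mod 13^{i+2}, f′(x) = 2x + 6. Iterate:
  r_0 = 4 (mod 13)
  r_1 = 147 (mod 169)
  r_2 = 2006 (mod 2197)
Final: r = 2006 satisfies f(r) ≡ 0 mod 13^3.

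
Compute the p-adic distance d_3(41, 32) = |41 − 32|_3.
d_3(41, 32) = 1/9

Step 1 — x − y = 41 − 32 = 9. Step 2 — v_3(9) = 2 (factor: 9 = (3^2 · 1); the sign does not affect v_p). Step 3 — |x − y|_3 = 3^{-2} = 1/9.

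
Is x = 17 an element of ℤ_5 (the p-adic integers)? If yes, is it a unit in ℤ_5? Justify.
x ∈ ℤ_5^× (unit); v_5(x) = 0

ℤ_5 = {x ∈ ℚ_5 : v_5(x) ≥ 0} and ℤ_5^× = {x ∈ ℤ_5 : v_5(x) = 0}. Here v_5(17) = v_5(num) − v_5(den) = 0; compare against these criteria.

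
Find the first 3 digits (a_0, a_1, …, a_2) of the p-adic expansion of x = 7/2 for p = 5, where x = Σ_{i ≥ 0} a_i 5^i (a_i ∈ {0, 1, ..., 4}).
(a_0, …, a_2) = (1, 3, 2)

v_5(7/2) = 0 (numerator and denominator both coprime to 5), so x ∈ ℤ_5^×. Compute digits iteratively via a_i = x_i mod 5, x_{i+1} = (x_i − a_i)/5, with x_0 = x:
  x_0 = 7/2;  a_0 = 1;  x_1 = (x_0 − 1)/5 = 1/2
  x_1 = 1/2;  a_1 = 3;  x_2 = (x_1 − 3)/5 = -1/2
  x_2 = -1/2;  a_2 = 2;  x_3 = (x_2 − 2)/5 = -1/2
Digits: (1, 3, 2).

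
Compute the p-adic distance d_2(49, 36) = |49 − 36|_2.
d_2(49, 36) = 1

Step 1 — x − y = 49 − 36 = 13. Step 2 — v_2(13) = 0 (factor: 13 = (2^0 · 13); the sign does not affect v_p). Step 3 — |x − y|_2 = 2^{0} = 1.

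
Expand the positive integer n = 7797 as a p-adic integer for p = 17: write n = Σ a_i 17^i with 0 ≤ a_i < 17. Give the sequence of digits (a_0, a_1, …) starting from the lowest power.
(a_0, a_1, …) = (11, 16, 9, 1)

Repeated division by 17 gives the digits low-to-high: 7797 = 11 + 16·17^1 + 9·17^2 + 1·17^3. Digit sequence: (11, 16, 9, 1).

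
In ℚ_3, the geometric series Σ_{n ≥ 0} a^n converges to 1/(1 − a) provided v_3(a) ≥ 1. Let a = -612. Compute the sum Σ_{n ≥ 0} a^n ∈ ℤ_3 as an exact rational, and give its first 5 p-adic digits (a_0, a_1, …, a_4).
Σ a^n = 1/(1 − a) = 1/613;  first 5 digits = (1, 0, 1, 1, 2)

v_3(a) = 2 ≥ 1, so the series converges in ℤ_3 to 1/(1 − a) = 1/(1 − (-612)) = 1/613. Expand this rational in ℤ_3: compute digits iteratively via d_i = x_i mod 3, x_{i+1} = (x_i − d_i)/3. The first 5 digits are (1, 0, 1, 1, 2).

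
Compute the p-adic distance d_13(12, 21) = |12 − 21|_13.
d_13(12, 21) = 1

Step 1 — x − y = 12 − 21 = -9. Step 2 — v_13(-9) = 0 (factor: -9 = −(13^0 · 9); the sign does not affect v_p). Step 3 — |x − y|_13 = 13^{0} = 1.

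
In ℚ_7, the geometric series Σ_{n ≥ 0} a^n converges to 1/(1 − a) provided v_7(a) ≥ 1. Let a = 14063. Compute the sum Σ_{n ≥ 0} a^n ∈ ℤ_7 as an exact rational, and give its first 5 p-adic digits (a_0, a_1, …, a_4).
Σ a^n = 1/(1 − a) = -1/14062;  first 5 digits = (1, 0, 0, 6, 5)

v_7(a) = 3 ≥ 1, so the series converges in ℤ_7 to 1/(1 − a) = 1/(1 − 14063) = -1/14062. Expand this rational in ℤ_7: compute digits iteratively via d_i = x_i mod 7, x_{i+1} = (x_i − d_i)/7. The first 5 digits are (1, 0, 0, 6, 5).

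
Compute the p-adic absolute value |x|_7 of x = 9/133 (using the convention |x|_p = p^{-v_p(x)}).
|9/133|_7 = 7

Step 1 — compute v_7(x) by factoring powers of 7 out of the numerator and denominator: v_7(9/133) = -1. Step 2 — apply |x|_p = p^{-v_p(x)} = 7^{1} = 7.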